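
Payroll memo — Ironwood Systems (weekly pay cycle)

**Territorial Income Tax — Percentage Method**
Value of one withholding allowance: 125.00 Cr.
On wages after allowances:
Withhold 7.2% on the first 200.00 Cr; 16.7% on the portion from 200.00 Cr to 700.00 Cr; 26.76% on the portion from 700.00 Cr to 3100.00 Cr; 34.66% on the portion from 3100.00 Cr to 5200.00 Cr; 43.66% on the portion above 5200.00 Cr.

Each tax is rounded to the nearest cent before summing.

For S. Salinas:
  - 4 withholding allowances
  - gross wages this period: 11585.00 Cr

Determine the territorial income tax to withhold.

Territorial Income Tax: taxable = 11585.00 Cr − 4×125.00 Cr = 11085.00 Cr
  1468.00 Cr + 43.66% × (11085.00 Cr − 5200.00 Cr) = 1468.00 Cr + 43.66% × 5885.00 Cr = 4037.39 Cr

4037.39 Cr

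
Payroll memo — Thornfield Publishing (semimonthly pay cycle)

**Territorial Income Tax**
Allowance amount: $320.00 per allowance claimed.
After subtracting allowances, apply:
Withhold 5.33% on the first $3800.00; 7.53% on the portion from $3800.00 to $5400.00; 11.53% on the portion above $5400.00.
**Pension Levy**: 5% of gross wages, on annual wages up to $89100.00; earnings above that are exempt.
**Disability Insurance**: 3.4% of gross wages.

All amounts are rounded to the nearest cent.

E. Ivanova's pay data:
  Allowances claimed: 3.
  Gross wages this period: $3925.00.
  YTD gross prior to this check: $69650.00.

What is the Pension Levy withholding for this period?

$196.25

Pension Levy: 5% × $3925.00 = $196.25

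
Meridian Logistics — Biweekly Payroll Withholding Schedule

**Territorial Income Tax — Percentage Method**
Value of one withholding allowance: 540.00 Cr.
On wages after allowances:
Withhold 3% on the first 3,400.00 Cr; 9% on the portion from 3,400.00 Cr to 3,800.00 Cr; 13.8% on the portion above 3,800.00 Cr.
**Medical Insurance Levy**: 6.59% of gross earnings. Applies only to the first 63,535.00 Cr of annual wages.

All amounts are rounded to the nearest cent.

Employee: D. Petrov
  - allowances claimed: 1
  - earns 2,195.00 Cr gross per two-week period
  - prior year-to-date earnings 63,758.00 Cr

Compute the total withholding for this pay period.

Territorial Income Tax: taxable = 2,195.00 Cr − 1×540.00 Cr = 1,655.00 Cr
  3% × 1,655.00 Cr = 49.65 Cr
Medical Insurance Levy: YTD 63,758.00 Cr ≥ cap 63,535.00 Cr → 0.00 Cr
Total: 49.65 Cr + 0.00 Cr = 49.65 Cr

49.65 Cr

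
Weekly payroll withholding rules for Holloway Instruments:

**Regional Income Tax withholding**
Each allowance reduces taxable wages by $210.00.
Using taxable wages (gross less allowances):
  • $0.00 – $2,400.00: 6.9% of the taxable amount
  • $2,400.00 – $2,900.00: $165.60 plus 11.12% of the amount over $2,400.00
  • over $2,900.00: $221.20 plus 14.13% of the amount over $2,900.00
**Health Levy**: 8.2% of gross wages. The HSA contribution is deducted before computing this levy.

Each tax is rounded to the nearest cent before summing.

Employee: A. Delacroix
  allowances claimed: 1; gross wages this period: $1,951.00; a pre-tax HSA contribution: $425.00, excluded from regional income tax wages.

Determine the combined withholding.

$215.93

Regional Income Tax: taxable = $1,951.00 − $425.00 − 1×$210.00 = $1,316.00
  6.9% × $1,316.00 = $90.80
Health Levy: 8.2% × $1,526.00 = $125.13
Total: $90.80 + $125.13 = $215.93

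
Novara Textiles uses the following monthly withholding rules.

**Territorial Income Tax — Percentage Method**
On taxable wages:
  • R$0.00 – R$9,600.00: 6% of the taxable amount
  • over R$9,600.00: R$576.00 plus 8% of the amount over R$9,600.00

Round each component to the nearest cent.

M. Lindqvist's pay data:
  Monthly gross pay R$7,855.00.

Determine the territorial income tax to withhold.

Territorial Income Tax: taxable = R$7,855.00
  6% × R$7,855.00 = R$471.30

R$471.30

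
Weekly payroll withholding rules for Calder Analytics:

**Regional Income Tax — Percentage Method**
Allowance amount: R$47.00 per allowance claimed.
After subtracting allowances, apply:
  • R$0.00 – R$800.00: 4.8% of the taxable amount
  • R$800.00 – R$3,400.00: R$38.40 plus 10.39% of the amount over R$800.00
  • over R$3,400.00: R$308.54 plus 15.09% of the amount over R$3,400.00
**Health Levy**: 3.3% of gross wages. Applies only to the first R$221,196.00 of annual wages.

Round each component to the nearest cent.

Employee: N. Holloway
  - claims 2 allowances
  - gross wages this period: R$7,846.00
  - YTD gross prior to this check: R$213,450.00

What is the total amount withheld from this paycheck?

Regional Income Tax: taxable = R$7,846.00 − 2×R$47.00 = R$7,752.00
  R$308.54 + 15.09% × (R$7,752.00 − R$3,400.00) = R$308.54 + 15.09% × R$4,352.00 = R$965.26
Health Levy: cap R$221,196.00 − YTD R$213,450.00 = R$7,746.00 subject; 3.3% × R$7,746.00 = R$255.62
Total: R$965.26 + R$255.62 = R$1,220.88

R$1,220.88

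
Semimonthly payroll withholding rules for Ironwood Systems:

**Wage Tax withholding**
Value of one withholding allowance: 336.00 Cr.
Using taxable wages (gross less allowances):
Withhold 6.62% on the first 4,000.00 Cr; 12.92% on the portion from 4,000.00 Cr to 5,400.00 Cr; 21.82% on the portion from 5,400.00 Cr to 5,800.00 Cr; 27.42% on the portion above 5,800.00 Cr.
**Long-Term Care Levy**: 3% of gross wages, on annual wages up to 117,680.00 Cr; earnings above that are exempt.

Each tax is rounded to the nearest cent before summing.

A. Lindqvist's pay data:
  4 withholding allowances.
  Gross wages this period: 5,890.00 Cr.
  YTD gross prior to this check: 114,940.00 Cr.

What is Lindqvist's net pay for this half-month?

5,472.46 Cr

Wage Tax: taxable = 5,890.00 Cr − 4×336.00 Cr = 4,546.00 Cr
  264.80 Cr + 12.92% × (4,546.00 Cr − 4,000.00 Cr) = 264.80 Cr + 12.92% × 546.00 Cr = 335.34 Cr
Long-Term Care Levy: cap 117,680.00 Cr − YTD 114,940.00 Cr = 2,740.00 Cr subject; 3% × 2,740.00 Cr = 82.20 Cr
Total withheld: 335.34 Cr + 82.20 Cr = 417.54 Cr
Net pay: 5,890.00 Cr − 417.54 Cr = 5,472.46 Cr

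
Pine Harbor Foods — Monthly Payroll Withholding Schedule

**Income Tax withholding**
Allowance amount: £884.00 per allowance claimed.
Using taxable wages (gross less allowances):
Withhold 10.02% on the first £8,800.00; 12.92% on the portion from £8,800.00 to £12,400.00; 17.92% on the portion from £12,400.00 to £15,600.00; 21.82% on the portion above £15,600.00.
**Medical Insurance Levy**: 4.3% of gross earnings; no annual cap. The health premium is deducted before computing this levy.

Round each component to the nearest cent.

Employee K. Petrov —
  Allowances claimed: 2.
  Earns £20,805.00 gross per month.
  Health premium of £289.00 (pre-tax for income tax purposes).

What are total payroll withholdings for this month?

Income Tax: taxable = £20,805.00 − £289.00 − 2×£884.00 = £18,748.00
  £1,920.32 + 21.82% × (£18,748.00 − £15,600.00) = £1,920.32 + 21.82% × £3,148.00 = £2,607.21
Medical Insurance Levy: 4.3% × £20,516.00 = £882.19
Total: £2,607.21 + £882.19 = £3,489.40

£3,489.40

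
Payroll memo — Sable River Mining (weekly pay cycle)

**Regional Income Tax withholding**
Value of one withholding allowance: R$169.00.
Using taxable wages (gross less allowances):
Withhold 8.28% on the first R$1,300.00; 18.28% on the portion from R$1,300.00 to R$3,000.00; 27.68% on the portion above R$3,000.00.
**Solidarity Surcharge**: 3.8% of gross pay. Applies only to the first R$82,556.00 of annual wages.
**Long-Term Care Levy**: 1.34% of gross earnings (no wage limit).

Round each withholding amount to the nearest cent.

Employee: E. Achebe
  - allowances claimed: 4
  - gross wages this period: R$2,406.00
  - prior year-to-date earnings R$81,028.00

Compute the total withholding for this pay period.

R$276.54

Regional Income Tax: taxable = R$2,406.00 − 4×R$169.00 = R$1,730.00
  R$107.64 + 18.28% × (R$1,730.00 − R$1,300.00) = R$107.64 + 18.28% × R$430.00 = R$186.24
Solidarity Surcharge: cap R$82,556.00 − YTD R$81,028.00 = R$1,528.00 subject; 3.8% × R$1,528.00 = R$58.06
Long-Term Care Levy: 1.34% × R$2,406.00 = R$32.24
Total: R$186.24 + R$58.06 + R$32.24 = R$276.54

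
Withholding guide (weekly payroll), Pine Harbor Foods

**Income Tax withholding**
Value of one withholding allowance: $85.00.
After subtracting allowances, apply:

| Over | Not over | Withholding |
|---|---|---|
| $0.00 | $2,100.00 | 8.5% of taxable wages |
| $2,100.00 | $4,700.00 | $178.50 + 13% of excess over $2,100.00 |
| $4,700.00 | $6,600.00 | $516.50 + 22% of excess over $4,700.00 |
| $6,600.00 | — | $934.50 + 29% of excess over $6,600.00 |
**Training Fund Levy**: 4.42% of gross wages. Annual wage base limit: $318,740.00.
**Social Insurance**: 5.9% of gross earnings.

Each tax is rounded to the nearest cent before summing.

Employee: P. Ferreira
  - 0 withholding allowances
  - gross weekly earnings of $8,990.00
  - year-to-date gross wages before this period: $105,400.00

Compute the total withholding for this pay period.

Income Tax: taxable = $8,990.00
  $934.50 + 29% × ($8,990.00 − $6,600.00) = $934.50 + 29% × $2,390.00 = $1,627.60
Training Fund Levy: 4.42% × $8,990.00 = $397.36
Social Insurance: 5.9% × $8,990.00 = $530.41
Total: $1,627.60 + $397.36 + $530.41 = $2,555.37

$2,555.37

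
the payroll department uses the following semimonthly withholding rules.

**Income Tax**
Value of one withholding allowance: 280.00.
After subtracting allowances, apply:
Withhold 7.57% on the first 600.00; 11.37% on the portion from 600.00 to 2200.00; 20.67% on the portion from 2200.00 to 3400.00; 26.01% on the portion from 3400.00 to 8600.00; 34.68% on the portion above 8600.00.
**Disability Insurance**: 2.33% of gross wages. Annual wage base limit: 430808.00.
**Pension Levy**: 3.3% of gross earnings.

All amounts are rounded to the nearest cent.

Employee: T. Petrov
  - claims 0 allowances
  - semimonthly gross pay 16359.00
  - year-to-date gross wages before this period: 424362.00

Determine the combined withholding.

5208.76

Income Tax: taxable = 16359.00
  1827.90 + 34.68% × (16359.00 − 8600.00) = 1827.90 + 34.68% × 7759.00 = 4518.72
Disability Insurance: cap 430808.00 − YTD 424362.00 = 6446.00 subject; 2.33% × 6446.00 = 150.19
Pension Levy: 3.3% × 16359.00 = 539.85
Total: 4518.72 + 150.19 + 539.85 = 5208.76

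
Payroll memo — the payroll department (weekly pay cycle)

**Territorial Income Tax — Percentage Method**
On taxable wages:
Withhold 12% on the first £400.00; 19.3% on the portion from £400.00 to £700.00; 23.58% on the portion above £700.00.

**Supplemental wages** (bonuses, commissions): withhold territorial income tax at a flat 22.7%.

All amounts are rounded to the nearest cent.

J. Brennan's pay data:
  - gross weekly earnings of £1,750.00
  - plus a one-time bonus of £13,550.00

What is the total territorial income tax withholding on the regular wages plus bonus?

Territorial Income Tax: taxable = £1,750.00
  £105.90 + 23.58% × (£1,750.00 − £700.00) = £105.90 + 23.58% × £1,050.00 = £353.49
Supplemental (22.7% flat on bonus): 22.7% × £13,550.00 = £3,075.85
Total territorial income tax: £353.49 + £3,075.85 = £3,429.34

£3,429.34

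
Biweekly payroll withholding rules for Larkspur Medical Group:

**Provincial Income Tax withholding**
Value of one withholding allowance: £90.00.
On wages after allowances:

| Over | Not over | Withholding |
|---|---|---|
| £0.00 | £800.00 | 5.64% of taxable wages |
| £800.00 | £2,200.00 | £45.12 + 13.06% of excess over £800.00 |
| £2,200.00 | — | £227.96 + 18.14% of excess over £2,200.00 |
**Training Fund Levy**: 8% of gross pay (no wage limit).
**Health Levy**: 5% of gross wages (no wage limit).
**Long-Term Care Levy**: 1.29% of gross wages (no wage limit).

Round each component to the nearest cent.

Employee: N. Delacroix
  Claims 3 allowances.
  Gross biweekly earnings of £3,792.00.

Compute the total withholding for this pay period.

£1,009.65

Provincial Income Tax: taxable = £3,792.00 − 3×£90.00 = £3,522.00
  £227.96 + 18.14% × (£3,522.00 − £2,200.00) = £227.96 + 18.14% × £1,322.00 = £467.77
Training Fund Levy: 8% × £3,792.00 = £303.36
Health Levy: 5% × £3,792.00 = £189.60
Long-Term Care Levy: 1.29% × £3,792.00 = £48.92
Total: £467.77 + £303.36 + £189.60 + £48.92 = £1,009.65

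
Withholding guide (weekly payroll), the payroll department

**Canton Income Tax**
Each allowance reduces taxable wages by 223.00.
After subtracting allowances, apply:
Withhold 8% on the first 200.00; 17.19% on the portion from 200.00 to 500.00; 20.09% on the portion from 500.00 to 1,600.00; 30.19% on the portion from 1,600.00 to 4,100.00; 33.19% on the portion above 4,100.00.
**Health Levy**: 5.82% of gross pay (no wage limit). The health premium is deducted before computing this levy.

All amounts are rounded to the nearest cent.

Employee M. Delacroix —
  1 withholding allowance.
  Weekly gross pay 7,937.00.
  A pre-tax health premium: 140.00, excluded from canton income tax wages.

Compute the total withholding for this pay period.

2,650.12

Canton Income Tax: taxable = 7,937.00 − 140.00 − 1×223.00 = 7,574.00
  1,043.31 + 33.19% × (7,574.00 − 4,100.00) = 1,043.31 + 33.19% × 3,474.00 = 2,196.33
Health Levy: 5.82% × 7,797.00 = 453.79
Total: 2,196.33 + 453.79 = 2,650.12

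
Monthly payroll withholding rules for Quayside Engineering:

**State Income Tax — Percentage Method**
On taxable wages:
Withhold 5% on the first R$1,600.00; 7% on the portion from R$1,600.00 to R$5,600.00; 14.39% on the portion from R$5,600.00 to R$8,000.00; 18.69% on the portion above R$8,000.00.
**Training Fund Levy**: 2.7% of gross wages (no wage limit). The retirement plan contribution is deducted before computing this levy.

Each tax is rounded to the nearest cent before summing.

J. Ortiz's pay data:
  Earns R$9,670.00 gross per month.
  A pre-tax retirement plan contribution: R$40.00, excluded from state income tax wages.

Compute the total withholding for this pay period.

State Income Tax: taxable = R$9,670.00 − R$40.00 = R$9,630.00
  R$705.36 + 18.69% × (R$9,630.00 − R$8,000.00) = R$705.36 + 18.69% × R$1,630.00 = R$1,010.01
Training Fund Levy: 2.7% × R$9,630.00 = R$260.01
Total: R$1,010.01 + R$260.01 = R$1,270.02

R$1,270.02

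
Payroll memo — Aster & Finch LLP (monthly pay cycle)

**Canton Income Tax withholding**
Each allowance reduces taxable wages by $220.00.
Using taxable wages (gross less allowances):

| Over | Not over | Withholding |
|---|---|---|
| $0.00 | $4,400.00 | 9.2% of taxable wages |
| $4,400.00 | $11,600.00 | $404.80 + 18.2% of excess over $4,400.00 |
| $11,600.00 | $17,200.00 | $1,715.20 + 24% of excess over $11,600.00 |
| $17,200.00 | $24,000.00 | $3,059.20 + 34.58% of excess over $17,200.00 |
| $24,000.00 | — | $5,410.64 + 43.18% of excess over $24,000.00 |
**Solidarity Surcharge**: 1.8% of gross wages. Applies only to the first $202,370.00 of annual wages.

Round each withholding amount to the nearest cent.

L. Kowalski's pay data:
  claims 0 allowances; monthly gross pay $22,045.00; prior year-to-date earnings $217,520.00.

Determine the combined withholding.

Canton Income Tax: taxable = $22,045.00
  $3,059.20 + 34.58% × ($22,045.00 − $17,200.00) = $3,059.20 + 34.58% × $4,845.00 = $4,734.60
Solidarity Surcharge: YTD $217,520.00 ≥ cap $202,370.00 → $0.00
Total: $4,734.60 + $0.00 = $4,734.60

$4,734.60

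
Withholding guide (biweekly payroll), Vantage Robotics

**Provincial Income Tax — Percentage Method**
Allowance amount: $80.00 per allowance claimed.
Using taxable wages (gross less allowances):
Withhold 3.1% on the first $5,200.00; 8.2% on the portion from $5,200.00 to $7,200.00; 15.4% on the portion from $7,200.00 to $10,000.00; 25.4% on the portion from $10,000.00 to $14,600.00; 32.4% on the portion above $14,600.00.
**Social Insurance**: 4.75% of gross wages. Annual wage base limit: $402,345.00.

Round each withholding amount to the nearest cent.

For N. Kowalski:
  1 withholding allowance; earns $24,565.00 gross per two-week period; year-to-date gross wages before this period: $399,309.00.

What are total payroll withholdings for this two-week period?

$5,271.75

Provincial Income Tax: taxable = $24,565.00 − 1×$80.00 = $24,485.00
  $1,924.80 + 32.4% × ($24,485.00 − $14,600.00) = $1,924.80 + 32.4% × $9,885.00 = $5,127.54
Social Insurance: cap $402,345.00 − YTD $399,309.00 = $3,036.00 subject; 4.75% × $3,036.00 = $144.21
Total: $5,127.54 + $144.21 = $5,271.75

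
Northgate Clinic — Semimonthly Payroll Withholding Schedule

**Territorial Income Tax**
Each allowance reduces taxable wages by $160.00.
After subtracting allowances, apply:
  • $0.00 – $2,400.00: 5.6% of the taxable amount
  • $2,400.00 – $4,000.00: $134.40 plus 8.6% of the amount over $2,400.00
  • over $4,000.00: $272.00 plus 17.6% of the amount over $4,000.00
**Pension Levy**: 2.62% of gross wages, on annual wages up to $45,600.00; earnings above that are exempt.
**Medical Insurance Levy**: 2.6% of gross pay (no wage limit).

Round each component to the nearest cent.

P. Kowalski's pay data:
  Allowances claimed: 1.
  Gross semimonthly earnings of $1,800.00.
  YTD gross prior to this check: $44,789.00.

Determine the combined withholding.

$159.89

Territorial Income Tax: taxable = $1,800.00 − 1×$160.00 = $1,640.00
  5.6% × $1,640.00 = $91.84
Pension Levy: cap $45,600.00 − YTD $44,789.00 = $811.00 subject; 2.62% × $811.00 = $21.25
Medical Insurance Levy: 2.6% × $1,800.00 = $46.80
Total: $91.84 + $21.25 + $46.80 = $159.89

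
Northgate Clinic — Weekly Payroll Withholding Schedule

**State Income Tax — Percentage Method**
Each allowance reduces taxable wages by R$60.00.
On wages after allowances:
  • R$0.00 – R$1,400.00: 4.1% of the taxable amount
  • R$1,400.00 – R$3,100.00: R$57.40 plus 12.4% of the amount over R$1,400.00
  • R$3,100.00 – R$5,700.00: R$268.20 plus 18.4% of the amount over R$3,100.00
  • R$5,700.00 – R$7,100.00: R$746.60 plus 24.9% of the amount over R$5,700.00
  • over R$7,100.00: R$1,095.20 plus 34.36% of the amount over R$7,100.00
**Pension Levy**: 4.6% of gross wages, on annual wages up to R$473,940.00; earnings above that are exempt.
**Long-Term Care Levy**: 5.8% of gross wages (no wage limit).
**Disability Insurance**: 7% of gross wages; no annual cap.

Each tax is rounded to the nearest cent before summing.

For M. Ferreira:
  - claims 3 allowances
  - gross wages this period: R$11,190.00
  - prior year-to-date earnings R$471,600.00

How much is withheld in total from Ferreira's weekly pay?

R$3,978.64

State Income Tax: taxable = R$11,190.00 − 3×R$60.00 = R$11,010.00
  R$1,095.20 + 34.36% × (R$11,010.00 − R$7,100.00) = R$1,095.20 + 34.36% × R$3,910.00 = R$2,438.68
Pension Levy: cap R$473,940.00 − YTD R$471,600.00 = R$2,340.00 subject; 4.6% × R$2,340.00 = R$107.64
Long-Term Care Levy: 5.8% × R$11,190.00 = R$649.02
Disability Insurance: 7% × R$11,190.00 = R$783.30
Total: R$2,438.68 + R$107.64 + R$649.02 + R$783.30 = R$3,978.64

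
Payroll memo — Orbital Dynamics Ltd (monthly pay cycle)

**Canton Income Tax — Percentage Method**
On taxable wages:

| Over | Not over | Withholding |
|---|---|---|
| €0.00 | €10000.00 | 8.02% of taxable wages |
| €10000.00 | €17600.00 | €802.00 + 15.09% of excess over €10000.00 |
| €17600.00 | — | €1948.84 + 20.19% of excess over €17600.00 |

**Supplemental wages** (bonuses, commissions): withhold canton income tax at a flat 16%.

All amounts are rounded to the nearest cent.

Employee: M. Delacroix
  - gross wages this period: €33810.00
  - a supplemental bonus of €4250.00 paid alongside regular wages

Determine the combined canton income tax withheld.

€5901.64

Canton Income Tax: taxable = €33810.00
  €1948.84 + 20.19% × (€33810.00 − €17600.00) = €1948.84 + 20.19% × €16210.00 = €5221.64
Supplemental (16% flat on bonus): 16% × €4250.00 = €680.00
Total canton income tax: €5221.64 + €680.00 = €5901.64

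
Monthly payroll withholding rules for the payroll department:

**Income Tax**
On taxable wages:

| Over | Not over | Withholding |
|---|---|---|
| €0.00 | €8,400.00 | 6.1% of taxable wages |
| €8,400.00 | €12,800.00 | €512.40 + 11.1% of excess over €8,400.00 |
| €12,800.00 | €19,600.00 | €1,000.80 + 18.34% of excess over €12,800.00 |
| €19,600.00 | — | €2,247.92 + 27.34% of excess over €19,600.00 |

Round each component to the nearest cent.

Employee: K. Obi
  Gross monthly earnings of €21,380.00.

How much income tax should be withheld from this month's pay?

€2,734.57

Income Tax: taxable = €21,380.00
  €2,247.92 + 27.34% × (€21,380.00 − €19,600.00) = €2,247.92 + 27.34% × €1,780.00 = €2,734.57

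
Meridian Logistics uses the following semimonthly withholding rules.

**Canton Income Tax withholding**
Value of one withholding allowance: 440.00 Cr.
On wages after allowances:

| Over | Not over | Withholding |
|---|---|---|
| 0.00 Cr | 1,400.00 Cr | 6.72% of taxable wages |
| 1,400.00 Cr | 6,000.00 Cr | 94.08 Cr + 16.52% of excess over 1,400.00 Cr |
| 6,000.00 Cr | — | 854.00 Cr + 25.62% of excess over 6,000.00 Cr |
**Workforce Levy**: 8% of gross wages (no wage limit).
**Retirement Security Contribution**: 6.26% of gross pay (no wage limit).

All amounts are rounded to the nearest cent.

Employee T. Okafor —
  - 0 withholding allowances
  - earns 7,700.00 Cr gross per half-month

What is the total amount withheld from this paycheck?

Canton Income Tax: taxable = 7,700.00 Cr
  854.00 Cr + 25.62% × (7,700.00 Cr − 6,000.00 Cr) = 854.00 Cr + 25.62% × 1,700.00 Cr = 1,289.54 Cr
Workforce Levy: 8% × 7,700.00 Cr = 616.00 Cr
Retirement Security Contribution: 6.26% × 7,700.00 Cr = 482.02 Cr
Total: 1,289.54 Cr + 616.00 Cr + 482.02 Cr = 2,387.56 Cr

2,387.56 Cr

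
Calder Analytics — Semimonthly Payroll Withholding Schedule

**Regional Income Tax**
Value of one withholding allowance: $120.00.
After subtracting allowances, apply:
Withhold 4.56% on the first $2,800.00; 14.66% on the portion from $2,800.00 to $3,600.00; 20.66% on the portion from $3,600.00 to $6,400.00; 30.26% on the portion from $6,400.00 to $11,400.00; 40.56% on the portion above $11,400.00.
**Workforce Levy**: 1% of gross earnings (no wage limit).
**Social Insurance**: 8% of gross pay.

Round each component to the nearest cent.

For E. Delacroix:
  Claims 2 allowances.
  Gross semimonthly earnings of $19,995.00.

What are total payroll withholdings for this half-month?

$7,524.78

Regional Income Tax: taxable = $19,995.00 − 2×$120.00 = $19,755.00
  $2,336.44 + 40.56% × ($19,755.00 − $11,400.00) = $2,336.44 + 40.56% × $8,355.00 = $5,725.23
Workforce Levy: 1% × $19,995.00 = $199.95
Social Insurance: 8% × $19,995.00 = $1,599.60
Total: $5,725.23 + $199.95 + $1,599.60 = $7,524.78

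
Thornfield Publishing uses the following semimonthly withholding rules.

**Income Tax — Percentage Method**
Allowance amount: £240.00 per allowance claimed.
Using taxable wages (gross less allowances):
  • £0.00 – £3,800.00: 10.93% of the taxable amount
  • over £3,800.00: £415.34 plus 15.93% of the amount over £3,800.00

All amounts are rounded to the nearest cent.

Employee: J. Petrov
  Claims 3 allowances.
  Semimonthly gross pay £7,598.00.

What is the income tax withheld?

£905.67

Income Tax: taxable = £7,598.00 − 3×£240.00 = £6,878.00
  £415.34 + 15.93% × (£6,878.00 − £3,800.00) = £415.34 + 15.93% × £3,078.00 = £905.67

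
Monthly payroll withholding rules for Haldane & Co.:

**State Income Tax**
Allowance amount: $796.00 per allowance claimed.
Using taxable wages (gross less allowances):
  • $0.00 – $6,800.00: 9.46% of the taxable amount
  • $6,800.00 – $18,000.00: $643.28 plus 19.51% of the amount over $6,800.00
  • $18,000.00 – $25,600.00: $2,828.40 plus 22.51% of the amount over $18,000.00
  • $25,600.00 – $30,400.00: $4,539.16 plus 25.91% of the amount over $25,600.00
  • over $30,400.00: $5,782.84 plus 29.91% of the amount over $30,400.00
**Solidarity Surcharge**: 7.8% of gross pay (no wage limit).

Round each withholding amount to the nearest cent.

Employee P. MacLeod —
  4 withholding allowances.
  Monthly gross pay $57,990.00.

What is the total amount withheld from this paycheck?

$17,605.89

State Income Tax: taxable = $57,990.00 − 4×$796.00 = $54,806.00
  $5,782.84 + 29.91% × ($54,806.00 − $30,400.00) = $5,782.84 + 29.91% × $24,406.00 = $13,082.67
Solidarity Surcharge: 7.8% × $57,990.00 = $4,523.22
Total: $13,082.67 + $4,523.22 = $17,605.89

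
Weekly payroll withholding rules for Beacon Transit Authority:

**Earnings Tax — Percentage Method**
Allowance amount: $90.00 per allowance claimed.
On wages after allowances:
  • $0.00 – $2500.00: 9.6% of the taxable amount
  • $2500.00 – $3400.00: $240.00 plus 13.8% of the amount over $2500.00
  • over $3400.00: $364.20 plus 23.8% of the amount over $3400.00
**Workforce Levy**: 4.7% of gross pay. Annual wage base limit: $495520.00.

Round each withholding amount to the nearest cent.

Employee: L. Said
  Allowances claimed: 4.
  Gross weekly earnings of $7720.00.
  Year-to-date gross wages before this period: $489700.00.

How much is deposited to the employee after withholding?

$6139.78

Earnings Tax: taxable = $7720.00 − 4×$90.00 = $7360.00
  $364.20 + 23.8% × ($7360.00 − $3400.00) = $364.20 + 23.8% × $3960.00 = $1306.68
Workforce Levy: cap $495520.00 − YTD $489700.00 = $5820.00 subject; 4.7% × $5820.00 = $273.54
Total withheld: $1306.68 + $273.54 = $1580.22
Net pay: $7720.00 − $1580.22 = $6139.78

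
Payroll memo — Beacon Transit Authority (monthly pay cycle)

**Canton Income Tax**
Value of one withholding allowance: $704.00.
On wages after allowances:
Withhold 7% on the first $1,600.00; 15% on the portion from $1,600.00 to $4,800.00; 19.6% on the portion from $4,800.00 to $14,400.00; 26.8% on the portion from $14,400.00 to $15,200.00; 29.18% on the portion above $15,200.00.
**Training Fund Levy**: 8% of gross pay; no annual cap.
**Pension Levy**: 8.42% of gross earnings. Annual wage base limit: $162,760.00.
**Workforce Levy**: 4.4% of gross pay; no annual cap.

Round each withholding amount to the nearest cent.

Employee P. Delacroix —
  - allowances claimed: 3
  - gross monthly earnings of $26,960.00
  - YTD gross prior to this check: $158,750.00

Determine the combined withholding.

Canton Income Tax: taxable = $26,960.00 − 3×$704.00 = $24,848.00
  $2,688.00 + 29.18% × ($24,848.00 − $15,200.00) = $2,688.00 + 29.18% × $9,648.00 = $5,503.29
Training Fund Levy: 8% × $26,960.00 = $2,156.80
Pension Levy: cap $162,760.00 − YTD $158,750.00 = $4,010.00 subject; 8.42% × $4,010.00 = $337.64
Workforce Levy: 4.4% × $26,960.00 = $1,186.24
Total: $5,503.29 + $2,156.80 + $337.64 + $1,186.24 = $9,183.97

$9,183.97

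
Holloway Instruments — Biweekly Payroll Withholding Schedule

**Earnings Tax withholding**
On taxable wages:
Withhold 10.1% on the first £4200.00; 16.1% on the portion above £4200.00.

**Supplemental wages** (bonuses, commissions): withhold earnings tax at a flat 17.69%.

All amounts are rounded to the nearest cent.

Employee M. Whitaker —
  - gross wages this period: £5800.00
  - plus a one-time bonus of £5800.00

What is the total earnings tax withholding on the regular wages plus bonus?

Earnings Tax: taxable = £5800.00
  £424.20 + 16.1% × (£5800.00 − £4200.00) = £424.20 + 16.1% × £1600.00 = £681.80
Supplemental (17.69% flat on bonus): 17.69% × £5800.00 = £1026.02
Total earnings tax: £681.80 + £1026.02 = £1707.82

£1707.82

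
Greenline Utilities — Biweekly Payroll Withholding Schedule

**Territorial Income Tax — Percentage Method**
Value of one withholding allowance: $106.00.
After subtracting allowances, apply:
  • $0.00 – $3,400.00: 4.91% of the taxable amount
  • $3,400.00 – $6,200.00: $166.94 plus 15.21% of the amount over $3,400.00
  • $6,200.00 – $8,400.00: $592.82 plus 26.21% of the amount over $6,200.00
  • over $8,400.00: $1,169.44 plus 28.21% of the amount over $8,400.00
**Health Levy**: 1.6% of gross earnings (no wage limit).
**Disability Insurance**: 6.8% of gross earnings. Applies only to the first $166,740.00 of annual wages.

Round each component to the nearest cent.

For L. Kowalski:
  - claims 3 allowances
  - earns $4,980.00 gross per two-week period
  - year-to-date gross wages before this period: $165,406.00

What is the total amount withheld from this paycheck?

$529.28

Territorial Income Tax: taxable = $4,980.00 − 3×$106.00 = $4,662.00
  $166.94 + 15.21% × ($4,662.00 − $3,400.00) = $166.94 + 15.21% × $1,262.00 = $358.89
Health Levy: 1.6% × $4,980.00 = $79.68
Disability Insurance: cap $166,740.00 − YTD $165,406.00 = $1,334.00 subject; 6.8% × $1,334.00 = $90.71
Total: $358.89 + $79.68 + $90.71 = $529.28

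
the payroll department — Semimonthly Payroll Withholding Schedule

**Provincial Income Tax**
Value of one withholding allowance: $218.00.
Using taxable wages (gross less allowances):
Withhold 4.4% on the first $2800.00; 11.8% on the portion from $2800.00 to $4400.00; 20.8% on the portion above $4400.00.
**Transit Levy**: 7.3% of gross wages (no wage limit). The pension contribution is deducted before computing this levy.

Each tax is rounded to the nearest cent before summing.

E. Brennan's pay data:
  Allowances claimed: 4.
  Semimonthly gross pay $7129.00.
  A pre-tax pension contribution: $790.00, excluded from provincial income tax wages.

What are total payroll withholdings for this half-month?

Provincial Income Tax: taxable = $7129.00 − $790.00 − 4×$218.00 = $5467.00
  $312.00 + 20.8% × ($5467.00 − $4400.00) = $312.00 + 20.8% × $1067.00 = $533.94
Transit Levy: 7.3% × $6339.00 = $462.75
Total: $533.94 + $462.75 = $996.69

$996.69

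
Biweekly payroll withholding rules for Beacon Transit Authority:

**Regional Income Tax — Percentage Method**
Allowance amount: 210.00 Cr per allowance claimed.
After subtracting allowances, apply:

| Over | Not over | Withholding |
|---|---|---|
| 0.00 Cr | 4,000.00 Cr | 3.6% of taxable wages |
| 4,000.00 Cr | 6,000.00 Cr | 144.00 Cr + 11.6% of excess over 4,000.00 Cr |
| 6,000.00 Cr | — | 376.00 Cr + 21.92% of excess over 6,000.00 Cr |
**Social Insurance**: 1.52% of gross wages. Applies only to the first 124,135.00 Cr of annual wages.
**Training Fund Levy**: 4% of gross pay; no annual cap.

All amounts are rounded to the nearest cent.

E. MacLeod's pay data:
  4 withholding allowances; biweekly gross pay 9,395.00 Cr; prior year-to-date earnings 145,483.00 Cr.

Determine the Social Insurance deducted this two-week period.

0.00 Cr

Social Insurance: YTD 145,483.00 Cr ≥ cap 124,135.00 Cr → 0.00 Cr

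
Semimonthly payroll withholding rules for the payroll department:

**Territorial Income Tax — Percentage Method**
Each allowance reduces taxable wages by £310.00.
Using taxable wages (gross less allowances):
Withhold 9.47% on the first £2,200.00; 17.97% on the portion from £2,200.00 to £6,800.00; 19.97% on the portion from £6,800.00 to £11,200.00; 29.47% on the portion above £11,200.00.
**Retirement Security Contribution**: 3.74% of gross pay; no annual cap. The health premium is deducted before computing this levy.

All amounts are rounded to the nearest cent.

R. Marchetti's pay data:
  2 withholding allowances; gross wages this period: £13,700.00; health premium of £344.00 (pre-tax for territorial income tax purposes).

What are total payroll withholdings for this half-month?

Territorial Income Tax: taxable = £13,700.00 − £344.00 − 2×£310.00 = £12,736.00
  £1,913.64 + 29.47% × (£12,736.00 − £11,200.00) = £1,913.64 + 29.47% × £1,536.00 = £2,366.30
Retirement Security Contribution: 3.74% × £13,356.00 = £499.51
Total: £2,366.30 + £499.51 = £2,865.81

£2,865.81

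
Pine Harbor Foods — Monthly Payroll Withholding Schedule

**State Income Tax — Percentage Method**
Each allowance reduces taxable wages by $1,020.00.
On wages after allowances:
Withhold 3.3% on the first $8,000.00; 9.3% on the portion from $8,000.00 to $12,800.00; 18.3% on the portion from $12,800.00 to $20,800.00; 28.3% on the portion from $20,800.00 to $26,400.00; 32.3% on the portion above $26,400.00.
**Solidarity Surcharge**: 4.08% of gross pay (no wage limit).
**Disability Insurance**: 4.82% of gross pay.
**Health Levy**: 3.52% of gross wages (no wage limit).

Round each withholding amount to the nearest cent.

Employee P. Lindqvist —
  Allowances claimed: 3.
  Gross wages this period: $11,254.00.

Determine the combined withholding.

$1,679.78

State Income Tax: taxable = $11,254.00 − 3×$1,020.00 = $8,194.00
  $264.00 + 9.3% × ($8,194.00 − $8,000.00) = $264.00 + 9.3% × $194.00 = $282.04
Solidarity Surcharge: 4.08% × $11,254.00 = $459.16
Disability Insurance: 4.82% × $11,254.00 = $542.44
Health Levy: 3.52% × $11,254.00 = $396.14
Total: $282.04 + $459.16 + $542.44 + $396.14 = $1,679.78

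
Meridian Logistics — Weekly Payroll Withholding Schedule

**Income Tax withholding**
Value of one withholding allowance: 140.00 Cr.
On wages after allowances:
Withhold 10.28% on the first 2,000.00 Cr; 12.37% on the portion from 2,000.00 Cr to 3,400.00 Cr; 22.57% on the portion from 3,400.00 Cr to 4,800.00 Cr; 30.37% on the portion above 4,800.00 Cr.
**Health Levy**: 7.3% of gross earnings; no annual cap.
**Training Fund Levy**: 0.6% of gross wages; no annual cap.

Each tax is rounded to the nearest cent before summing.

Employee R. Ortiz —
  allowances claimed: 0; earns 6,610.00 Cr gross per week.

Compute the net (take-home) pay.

4,843.35 Cr

Income Tax: taxable = 6,610.00 Cr
  694.76 Cr + 30.37% × (6,610.00 Cr − 4,800.00 Cr) = 694.76 Cr + 30.37% × 1,810.00 Cr = 1,244.46 Cr
Health Levy: 7.3% × 6,610.00 Cr = 482.53 Cr
Training Fund Levy: 0.6% × 6,610.00 Cr = 39.66 Cr
Total withheld: 1,244.46 Cr + 482.53 Cr + 39.66 Cr = 1,766.65 Cr
Net pay: 6,610.00 Cr − 1,766.65 Cr = 4,843.35 Cr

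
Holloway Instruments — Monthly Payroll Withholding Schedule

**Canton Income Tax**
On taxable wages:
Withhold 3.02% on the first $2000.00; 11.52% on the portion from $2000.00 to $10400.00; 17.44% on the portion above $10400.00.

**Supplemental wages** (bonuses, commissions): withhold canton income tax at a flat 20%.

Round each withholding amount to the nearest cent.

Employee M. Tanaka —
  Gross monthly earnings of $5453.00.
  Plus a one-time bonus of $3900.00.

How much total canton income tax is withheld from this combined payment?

Canton Income Tax: taxable = $5453.00
  $60.40 + 11.52% × ($5453.00 − $2000.00) = $60.40 + 11.52% × $3453.00 = $458.19
Supplemental (20% flat on bonus): 20% × $3900.00 = $780.00
Total canton income tax: $458.19 + $780.00 = $1238.19

$1238.19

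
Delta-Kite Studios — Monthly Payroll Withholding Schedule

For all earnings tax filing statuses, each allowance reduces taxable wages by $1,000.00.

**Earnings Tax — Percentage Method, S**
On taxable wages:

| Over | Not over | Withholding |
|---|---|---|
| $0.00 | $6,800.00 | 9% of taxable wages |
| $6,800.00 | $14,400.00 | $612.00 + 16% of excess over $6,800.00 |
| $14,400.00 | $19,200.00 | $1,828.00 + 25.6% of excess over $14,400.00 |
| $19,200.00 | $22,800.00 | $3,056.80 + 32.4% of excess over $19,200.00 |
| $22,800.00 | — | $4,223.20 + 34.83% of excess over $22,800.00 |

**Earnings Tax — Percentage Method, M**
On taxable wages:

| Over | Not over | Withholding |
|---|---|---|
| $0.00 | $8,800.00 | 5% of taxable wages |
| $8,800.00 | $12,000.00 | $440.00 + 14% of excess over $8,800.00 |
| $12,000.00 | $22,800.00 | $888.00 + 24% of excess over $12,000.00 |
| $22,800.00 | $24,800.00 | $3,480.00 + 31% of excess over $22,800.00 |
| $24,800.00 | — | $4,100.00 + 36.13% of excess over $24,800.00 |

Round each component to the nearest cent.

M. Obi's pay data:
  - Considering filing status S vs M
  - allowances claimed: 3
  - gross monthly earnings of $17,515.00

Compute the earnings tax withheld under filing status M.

Earnings Tax (M): taxable = $17,515.00 − 3×$1,000.00 = $14,515.00
  $888.00 + 24% × ($14,515.00 − $12,000.00) = $888.00 + 24% × $2,515.00 = $1,491.60

$1,491.60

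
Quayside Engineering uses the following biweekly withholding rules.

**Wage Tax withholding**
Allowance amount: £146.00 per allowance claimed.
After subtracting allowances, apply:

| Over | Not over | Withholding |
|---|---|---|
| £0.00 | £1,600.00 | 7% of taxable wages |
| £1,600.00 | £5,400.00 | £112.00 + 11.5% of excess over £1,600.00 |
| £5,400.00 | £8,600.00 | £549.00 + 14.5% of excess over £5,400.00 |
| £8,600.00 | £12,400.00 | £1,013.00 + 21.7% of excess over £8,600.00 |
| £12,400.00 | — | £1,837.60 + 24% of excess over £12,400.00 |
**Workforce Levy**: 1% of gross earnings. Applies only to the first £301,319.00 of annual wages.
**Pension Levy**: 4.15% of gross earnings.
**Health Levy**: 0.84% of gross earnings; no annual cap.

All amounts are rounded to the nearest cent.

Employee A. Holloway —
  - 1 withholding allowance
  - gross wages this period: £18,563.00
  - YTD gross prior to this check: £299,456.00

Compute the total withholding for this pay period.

£4,226.60

Wage Tax: taxable = £18,563.00 − 1×£146.00 = £18,417.00
  £1,837.60 + 24% × (£18,417.00 − £12,400.00) = £1,837.60 + 24% × £6,017.00 = £3,281.68
Workforce Levy: cap £301,319.00 − YTD £299,456.00 = £1,863.00 subject; 1% × £1,863.00 = £18.63
Pension Levy: 4.15% × £18,563.00 = £770.36
Health Levy: 0.84% × £18,563.00 = £155.93
Total: £3,281.68 + £18.63 + £770.36 + £155.93 = £4,226.60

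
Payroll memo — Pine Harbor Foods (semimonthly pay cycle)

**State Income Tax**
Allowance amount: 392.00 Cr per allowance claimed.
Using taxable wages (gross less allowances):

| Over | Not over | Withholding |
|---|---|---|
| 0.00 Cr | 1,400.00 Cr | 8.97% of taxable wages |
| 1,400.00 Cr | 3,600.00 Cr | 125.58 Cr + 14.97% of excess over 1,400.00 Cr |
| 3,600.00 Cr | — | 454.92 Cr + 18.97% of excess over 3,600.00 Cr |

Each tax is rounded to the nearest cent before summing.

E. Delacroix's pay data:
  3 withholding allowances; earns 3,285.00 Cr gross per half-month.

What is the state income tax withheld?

State Income Tax: taxable = 3,285.00 Cr − 3×392.00 Cr = 2,109.00 Cr
  125.58 Cr + 14.97% × (2,109.00 Cr − 1,400.00 Cr) = 125.58 Cr + 14.97% × 709.00 Cr = 231.72 Cr

231.72 Cr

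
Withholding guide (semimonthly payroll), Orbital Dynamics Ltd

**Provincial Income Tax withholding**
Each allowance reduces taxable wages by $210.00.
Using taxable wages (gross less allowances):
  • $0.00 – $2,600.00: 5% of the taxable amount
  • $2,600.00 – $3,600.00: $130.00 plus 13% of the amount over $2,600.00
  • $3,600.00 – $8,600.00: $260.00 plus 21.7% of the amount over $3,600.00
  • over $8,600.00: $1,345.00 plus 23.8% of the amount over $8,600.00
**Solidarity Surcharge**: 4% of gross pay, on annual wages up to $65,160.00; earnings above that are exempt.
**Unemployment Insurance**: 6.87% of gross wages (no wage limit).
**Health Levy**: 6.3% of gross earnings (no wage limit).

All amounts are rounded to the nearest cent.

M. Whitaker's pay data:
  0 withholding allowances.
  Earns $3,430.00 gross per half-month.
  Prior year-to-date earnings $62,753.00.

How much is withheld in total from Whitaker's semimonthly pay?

$785.91

Provincial Income Tax: taxable = $3,430.00
  $130.00 + 13% × ($3,430.00 − $2,600.00) = $130.00 + 13% × $830.00 = $237.90
Solidarity Surcharge: cap $65,160.00 − YTD $62,753.00 = $2,407.00 subject; 4% × $2,407.00 = $96.28
Unemployment Insurance: 6.87% × $3,430.00 = $235.64
Health Levy: 6.3% × $3,430.00 = $216.09
Total: $237.90 + $96.28 + $235.64 + $216.09 = $785.91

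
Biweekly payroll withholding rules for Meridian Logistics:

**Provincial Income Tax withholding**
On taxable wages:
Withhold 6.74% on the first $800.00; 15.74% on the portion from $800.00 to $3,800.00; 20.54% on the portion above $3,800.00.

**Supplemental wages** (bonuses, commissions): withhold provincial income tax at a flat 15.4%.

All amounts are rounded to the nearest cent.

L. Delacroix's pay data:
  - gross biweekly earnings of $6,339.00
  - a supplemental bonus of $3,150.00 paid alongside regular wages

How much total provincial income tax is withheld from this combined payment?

Provincial Income Tax: taxable = $6,339.00
  $526.12 + 20.54% × ($6,339.00 − $3,800.00) = $526.12 + 20.54% × $2,539.00 = $1,047.63
Supplemental (15.4% flat on bonus): 15.4% × $3,150.00 = $485.10
Total provincial income tax: $1,047.63 + $485.10 = $1,532.73

$1,532.73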